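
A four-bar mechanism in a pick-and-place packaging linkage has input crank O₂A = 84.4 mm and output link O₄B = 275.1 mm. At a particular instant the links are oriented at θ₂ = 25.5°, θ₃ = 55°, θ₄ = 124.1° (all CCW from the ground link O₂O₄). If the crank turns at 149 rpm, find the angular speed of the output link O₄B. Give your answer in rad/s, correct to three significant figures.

ω₂ = 15.6 rad/s (from 149 rpm).
Differentiating the loop-closure r₂e^{iθ₂}+r₃e^{iθ₃}=r₁+r₄e^{iθ₄} gives r₂ω₂e^{iθ₂}+r₃ω₃e^{iθ₃}=r₄ω₄e^{iθ₄}.
Eliminating the other unknown: ω₄ = r₂ω₂ sin(θ₂−θ₃) / [r₄ sin(θ₄−θ₃)].
Numerator sine = -0.49242; denominator sine = +0.93420.
Result = 0.0844·15.6·(-0.49242) / (0.2751·(+0.93420)) = -2.5233 rad/s; magnitude 2.5233 rad/s.

2.52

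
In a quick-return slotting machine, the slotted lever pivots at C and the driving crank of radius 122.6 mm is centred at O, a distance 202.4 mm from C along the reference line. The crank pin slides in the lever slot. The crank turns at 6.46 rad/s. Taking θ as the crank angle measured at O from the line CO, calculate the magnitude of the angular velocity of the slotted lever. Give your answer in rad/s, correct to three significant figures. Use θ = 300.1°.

ω = 6.46 rad/s
Crank pin A relative to C: A = (d + r cosθ, r sinθ); lever angle φ = atan2(r sinθ, d + r cosθ).
Differentiating tanφ: φ̇ = rω(d cosθ + r)/(d² + r² + 2dr cosθ).
d² + r² + 2dr cosθ = |CA|² = 0.0808857 m²;  d cosθ + r = +0.22411 m.
|ω_lever| = |0.1226·6.46·+0.22411| / 0.0808857 = 2.1943 rad/s.

2.19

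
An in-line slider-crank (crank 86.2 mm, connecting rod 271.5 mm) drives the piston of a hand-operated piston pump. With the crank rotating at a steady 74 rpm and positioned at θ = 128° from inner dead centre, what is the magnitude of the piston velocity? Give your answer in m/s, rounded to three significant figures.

0.420

ω = 2π·74/60 = 7.749 rad/s
For an in-line slider-crank, x = r cosθ + √(L² − r² sin²θ), so v = −rω sinθ·[1 + r cosθ/√(L² − r² sin²θ)].
With r = 0.0862 m, L = 0.2715 m, θ = 128°: √(L² − r² sin²θ) = 0.26287 m.
v = −0.0862·7.749·0.78801·[1 + 0.0862·-0.61566/0.26287] = -0.42011 m/s.
|v| = 0.42011 m/s.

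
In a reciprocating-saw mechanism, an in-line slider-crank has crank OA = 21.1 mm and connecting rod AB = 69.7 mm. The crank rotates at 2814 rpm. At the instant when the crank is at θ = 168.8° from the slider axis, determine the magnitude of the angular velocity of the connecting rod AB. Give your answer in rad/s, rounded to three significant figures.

87.7

ω = 294.7 rad/s (converted from 2814 rpm).
The rod makes angle φ with the slider axis where L sinφ = r sinθ; differentiating, L cosφ·φ̇ = r ω cosθ.
L cosφ = √(L² − r² sin²θ) = 0.069579 m.
|ω_rod| = r ω |cosθ| / √(L² − r² sin²θ) = 0.0211·294.7·0.98096/0.069579 = 87.66 rad/s.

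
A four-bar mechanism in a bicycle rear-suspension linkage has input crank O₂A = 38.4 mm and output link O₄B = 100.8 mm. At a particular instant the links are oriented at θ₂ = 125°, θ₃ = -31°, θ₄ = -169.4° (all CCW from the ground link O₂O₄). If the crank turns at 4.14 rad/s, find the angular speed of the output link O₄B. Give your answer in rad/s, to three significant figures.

0.966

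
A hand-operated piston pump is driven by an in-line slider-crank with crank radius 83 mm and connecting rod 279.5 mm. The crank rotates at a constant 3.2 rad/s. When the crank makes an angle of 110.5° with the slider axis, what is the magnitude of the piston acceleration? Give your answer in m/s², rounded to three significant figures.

0.493

ω = 3.2 rad/s
x(θ) = r cosθ + √(L² − r² sin²θ); with ω constant, a = ω²·d²x/dθ².
d²x/dθ² = −r cosθ − r²(cos2θ)/√u − r⁴ sin²2θ/(4u^{3/2}),  u = L² − r² sin²θ = 0.0720762 m².
Substituting r = 0.083 m, L = 0.2795 m, θ = 110.5°: d²x/dθ² = +0.048169 m.
a = ω²·d²x/dθ² = (3.2)²·(+0.048169) = +0.49325 m/s²;  |a| = 0.49325 m/s².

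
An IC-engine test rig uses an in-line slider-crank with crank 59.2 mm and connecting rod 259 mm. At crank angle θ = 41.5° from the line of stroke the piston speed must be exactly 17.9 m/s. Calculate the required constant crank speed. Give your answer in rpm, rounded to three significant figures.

3710

For an in-line slider-crank, |v_piston| = rω|sinθ|·[1 + r cosθ/√(L² − r² sin²θ)].
With r = 0.0592 m, L = 0.259 m, θ = 41.5°: the bracketed kinematic factor |dx/dθ| = 0.046021 m.
ω = v/|dx/dθ| = 17.9/0.046021 = 388.95 rad/s.
N = 60ω/(2π) = 3714.2 rpm.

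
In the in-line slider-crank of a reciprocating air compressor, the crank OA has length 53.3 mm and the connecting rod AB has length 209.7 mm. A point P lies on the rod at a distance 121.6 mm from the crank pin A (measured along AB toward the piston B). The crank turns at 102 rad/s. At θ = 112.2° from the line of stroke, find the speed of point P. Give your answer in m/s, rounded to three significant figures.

4.82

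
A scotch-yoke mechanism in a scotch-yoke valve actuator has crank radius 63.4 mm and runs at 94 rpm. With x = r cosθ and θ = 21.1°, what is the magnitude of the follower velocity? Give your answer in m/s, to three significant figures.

0.225

ω = 9.844 rad/s (from 94 rpm).
x = r cosθ ⇒ ẋ = −rω sinθ.
|v| = rω|sinθ| = 0.0634·9.844·|sin 21.1°| = 0.22467 m/s.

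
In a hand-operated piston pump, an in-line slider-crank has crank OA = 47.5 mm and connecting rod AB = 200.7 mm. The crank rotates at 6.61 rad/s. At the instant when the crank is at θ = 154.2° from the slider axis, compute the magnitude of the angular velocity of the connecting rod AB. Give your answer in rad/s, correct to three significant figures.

ω = 6.61 rad/s
The rod makes angle φ with the slider axis where L sinφ = r sinθ; differentiating, L cosφ·φ̇ = r ω cosθ.
L cosφ = √(L² − r² sin²θ) = 0.19963 m.
|ω_rod| = r ω |cosθ| / √(L² − r² sin²θ) = 0.0475·6.61·0.90032/0.19963 = 1.416 rad/s.

1.42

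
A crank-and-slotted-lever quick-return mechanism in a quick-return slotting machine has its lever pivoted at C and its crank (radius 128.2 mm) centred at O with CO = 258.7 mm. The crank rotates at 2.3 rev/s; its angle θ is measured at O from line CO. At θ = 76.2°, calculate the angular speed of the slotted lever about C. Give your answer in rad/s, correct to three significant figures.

3.55

ω = 14.45 rad/s (from 2.3 rev/s).
Crank pin A relative to C: A = (d + r cosθ, r sinθ); lever angle φ = atan2(r sinθ, d + r cosθ).
Differentiating tanφ: φ̇ = rω(d cosθ + r)/(d² + r² + 2dr cosθ).
d² + r² + 2dr cosθ = |CA|² = 0.099183 m²;  d cosθ + r = +0.18991 m.
|ω_lever| = |0.1282·14.45·+0.18991| / 0.099183 = 3.5473 rad/s.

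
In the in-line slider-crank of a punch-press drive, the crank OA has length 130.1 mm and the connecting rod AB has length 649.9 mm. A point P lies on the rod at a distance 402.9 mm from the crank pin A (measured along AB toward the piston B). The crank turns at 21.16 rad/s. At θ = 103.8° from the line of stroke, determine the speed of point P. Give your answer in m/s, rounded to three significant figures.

2.60

ω = 21.16 rad/s.  Crank-pin speed |V_A| = rω = 2.7529 m/s, perpendicular to OA.
Rod angle: sinφ = −(r/L) sinθ ⇒ φ = -11.210°; ω_rod = −rω cosθ/√(L²−r²sin²θ) = +1.0301 rad/s.
V_P = V_A + ω_rod × AP, with AP = 0.4029 m along the rod.
Components: V_Px = −rω sinθ − a·ω_rod·sinφ = -2.5928 m/s;  V_Py = rω cosθ + a·ω_rod·cosφ = -0.24957 m/s.
|V_P| = √(V_Px² + V_Py²) = 2.6048 m/s.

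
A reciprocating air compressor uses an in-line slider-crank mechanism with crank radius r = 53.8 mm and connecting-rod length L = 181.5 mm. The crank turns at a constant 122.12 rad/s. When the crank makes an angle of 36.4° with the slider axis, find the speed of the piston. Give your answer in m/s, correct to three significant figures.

4.84

ω = 122.1 rad/s
For an in-line slider-crank, x = r cosθ + √(L² − r² sin²θ), so v = −rω sinθ·[1 + r cosθ/√(L² − r² sin²θ)].
With r = 0.0538 m, L = 0.1815 m, θ = 36.4°: √(L² − r² sin²θ) = 0.17867 m.
v = −0.0538·122.1·0.59342·[1 + 0.0538·0.80489/0.17867] = -4.8437 m/s.
|v| = 4.8437 m/s.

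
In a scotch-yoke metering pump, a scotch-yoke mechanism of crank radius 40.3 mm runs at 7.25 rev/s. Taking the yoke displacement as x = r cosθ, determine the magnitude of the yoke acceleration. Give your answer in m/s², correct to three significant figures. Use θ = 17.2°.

79.9

ω = 45.55 rad/s (from 7.25 rev/s).
x = r cosθ ⇒ ẍ = −rω² cosθ (ω constant).
|a| = rω²|cosθ| = 0.0403·(45.55)²·|cos 17.2°| = 79.886 m/s².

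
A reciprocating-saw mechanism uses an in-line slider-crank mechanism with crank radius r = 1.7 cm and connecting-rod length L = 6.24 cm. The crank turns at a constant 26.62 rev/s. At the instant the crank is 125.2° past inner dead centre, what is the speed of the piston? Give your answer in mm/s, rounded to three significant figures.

ω = 2π·26.6 = 167.3 rad/s
For an in-line slider-crank, x = r cosθ + √(L² − r² sin²θ), so v = −rω sinθ·[1 + r cosθ/√(L² − r² sin²θ)].
With r = 0.017 m, L = 0.0624 m, θ = 125.2°: √(L² − r² sin²θ) = 0.060834 m.
v = −0.017·167.3·0.81714·[1 + 0.017·-0.57643/0.060834] = -1.9492 m/s.
|v| = 1.9492 m/s = 1949.2 mm/s.

1950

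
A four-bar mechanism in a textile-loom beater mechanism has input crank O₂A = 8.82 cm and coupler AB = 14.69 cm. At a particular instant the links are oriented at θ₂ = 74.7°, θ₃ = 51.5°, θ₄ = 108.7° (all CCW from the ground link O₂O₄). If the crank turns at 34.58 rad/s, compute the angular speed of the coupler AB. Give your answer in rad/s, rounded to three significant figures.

13.8

ω₂ = 34.58 rad/s
Differentiating the loop-closure r₂e^{iθ₂}+r₃e^{iθ₃}=r₁+r₄e^{iθ₄} gives r₂ω₂e^{iθ₂}+r₃ω₃e^{iθ₃}=r₄ω₄e^{iθ₄}.
Eliminating the other unknown: ω₃ = r₂ω₂ sin(θ₄−θ₂) / [r₃ sin(θ₃−θ₄)].
Numerator sine = +0.55919; denominator sine = -0.84057.
Result = 0.0882·34.58·(+0.55919) / (0.1469·(-0.84057)) = -13.812 rad/s; magnitude 13.812 rad/s.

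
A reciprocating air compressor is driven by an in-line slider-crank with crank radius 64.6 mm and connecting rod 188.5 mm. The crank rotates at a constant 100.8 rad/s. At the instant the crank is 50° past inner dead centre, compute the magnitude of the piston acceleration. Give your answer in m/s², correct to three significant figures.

ω = 100.8 rad/s
x(θ) = r cosθ + √(L² − r² sin²θ); with ω constant, a = ω²·d²x/dθ².
d²x/dθ² = −r cosθ − r²(cos2θ)/√u − r⁴ sin²2θ/(4u^{3/2}),  u = L² − r² sin²θ = 0.0330833 m².
Substituting r = 0.0646 m, L = 0.1885 m, θ = 50°: d²x/dθ² = -0.038242 m.
a = ω²·d²x/dθ² = (100.8)²·(-0.038242) = -388.56 m/s²;  |a| = 388.56 m/s².

389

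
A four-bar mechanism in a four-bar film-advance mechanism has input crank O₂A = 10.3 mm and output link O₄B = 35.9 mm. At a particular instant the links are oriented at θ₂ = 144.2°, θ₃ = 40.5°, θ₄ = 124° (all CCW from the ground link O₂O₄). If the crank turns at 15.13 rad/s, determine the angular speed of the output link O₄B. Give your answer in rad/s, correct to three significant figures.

4.24

ω₂ = 15.13 rad/s
Differentiating the loop-closure r₂e^{iθ₂}+r₃e^{iθ₃}=r₁+r₄e^{iθ₄} gives r₂ω₂e^{iθ₂}+r₃ω₃e^{iθ₃}=r₄ω₄e^{iθ₄}.
Eliminating the other unknown: ω₄ = r₂ω₂ sin(θ₂−θ₃) / [r₄ sin(θ₄−θ₃)].
Numerator sine = +0.97155; denominator sine = +0.99357.
Result = 0.0103·15.13·(+0.97155) / (0.0359·(+0.99357)) = +4.2447 rad/s; magnitude 4.2447 rad/s.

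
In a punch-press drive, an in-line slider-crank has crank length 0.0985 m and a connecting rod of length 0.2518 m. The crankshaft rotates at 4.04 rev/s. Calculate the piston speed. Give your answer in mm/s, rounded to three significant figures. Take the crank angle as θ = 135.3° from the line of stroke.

1250

ω = 2π·4.04 = 25.38 rad/s
For an in-line slider-crank, x = r cosθ + √(L² − r² sin²θ), so v = −rω sinθ·[1 + r cosθ/√(L² − r² sin²θ)].
With r = 0.0985 m, L = 0.2518 m, θ = 135.3°: √(L² − r² sin²θ) = 0.24208 m.
v = −0.0985·25.38·0.70339·[1 + 0.0985·-0.71080/0.24208] = -1.2501 m/s.
|v| = 1.2501 m/s = 1250.1 mm/s.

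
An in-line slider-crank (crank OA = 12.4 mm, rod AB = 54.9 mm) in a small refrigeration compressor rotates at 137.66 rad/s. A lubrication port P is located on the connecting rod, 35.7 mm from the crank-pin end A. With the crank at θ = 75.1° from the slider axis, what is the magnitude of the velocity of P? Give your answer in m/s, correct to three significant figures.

ω = 137.7 rad/s.  Crank-pin speed |V_A| = rω = 1.707 m/s, perpendicular to OA.
Rod angle: sinφ = −(r/L) sinθ ⇒ φ = -12.607°; ω_rod = −rω cosθ/√(L²−r²sin²θ) = -8.1925 rad/s.
V_P = V_A + ω_rod × AP, with AP = 0.0357 m along the rod.
Components: V_Px = −rω sinθ − a·ω_rod·sinφ = -1.7134 m/s;  V_Py = rω cosθ + a·ω_rod·cosφ = +0.1535 m/s.
|V_P| = √(V_Px² + V_Py²) = 1.7203 m/s.

1.72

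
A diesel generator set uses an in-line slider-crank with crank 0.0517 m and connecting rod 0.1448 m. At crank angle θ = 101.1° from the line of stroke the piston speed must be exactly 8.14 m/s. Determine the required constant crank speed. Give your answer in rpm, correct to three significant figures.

For an in-line slider-crank, |v_piston| = rω|sinθ|·[1 + r cosθ/√(L² − r² sin²θ)].
With r = 0.0517 m, L = 0.1448 m, θ = 101.1°: the bracketed kinematic factor |dx/dθ| = 0.04701 m.
ω = v/|dx/dθ| = 8.14/0.04701 = 173.16 rad/s.
N = 60ω/(2π) = 1653.5 rpm.

1650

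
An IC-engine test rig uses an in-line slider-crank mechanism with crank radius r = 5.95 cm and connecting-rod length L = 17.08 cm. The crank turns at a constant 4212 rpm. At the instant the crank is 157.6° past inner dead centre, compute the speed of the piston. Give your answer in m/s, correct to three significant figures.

ω = 2π·4212/60 = 441.1 rad/s
For an in-line slider-crank, x = r cosθ + √(L² − r² sin²θ), so v = −rω sinθ·[1 + r cosθ/√(L² − r² sin²θ)].
With r = 0.0595 m, L = 0.1708 m, θ = 157.6°: √(L² − r² sin²θ) = 0.16929 m.
v = −0.0595·441.1·0.38107·[1 + 0.0595·-0.92455/0.16929] = -6.7511 m/s.
|v| = 6.7511 m/s.

6.75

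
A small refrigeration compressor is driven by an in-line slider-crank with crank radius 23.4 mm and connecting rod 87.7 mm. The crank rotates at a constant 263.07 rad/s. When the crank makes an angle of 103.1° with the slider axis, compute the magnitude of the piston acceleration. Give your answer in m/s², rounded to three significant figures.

767

ω = 263.1 rad/s
x(θ) = r cosθ + √(L² − r² sin²θ); with ω constant, a = ω²·d²x/dθ².
d²x/dθ² = −r cosθ − r²(cos2θ)/√u − r⁴ sin²2θ/(4u^{3/2}),  u = L² − r² sin²θ = 0.00717186 m².
Substituting r = 0.0234 m, L = 0.0877 m, θ = 103.1°: d²x/dθ² = +0.011081 m.
a = ω²·d²x/dθ² = (263.1)²·(+0.011081) = +766.87 m/s²;  |a| = 766.87 m/s².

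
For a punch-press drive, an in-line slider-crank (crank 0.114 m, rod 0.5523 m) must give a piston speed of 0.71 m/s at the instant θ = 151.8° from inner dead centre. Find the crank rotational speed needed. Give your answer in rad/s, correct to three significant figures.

16.1

For an in-line slider-crank, |v_piston| = rω|sinθ|·[1 + r cosθ/√(L² − r² sin²θ)].
With r = 0.114 m, L = 0.5523 m, θ = 151.8°: the bracketed kinematic factor |dx/dθ| = 0.044024 m.
ω = v/|dx/dθ| = 0.71/0.044024 = 16.127 rad/s.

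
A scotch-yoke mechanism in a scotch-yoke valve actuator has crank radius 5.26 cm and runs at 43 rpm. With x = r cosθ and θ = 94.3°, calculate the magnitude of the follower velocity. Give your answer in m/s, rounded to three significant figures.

ω = 4.503 rad/s (from 43 rpm).
x = r cosθ ⇒ ẋ = −rω sinθ.
|v| = rω|sinθ| = 0.0526·4.503·|sin 94.3°| = 0.23619 m/s.

0.236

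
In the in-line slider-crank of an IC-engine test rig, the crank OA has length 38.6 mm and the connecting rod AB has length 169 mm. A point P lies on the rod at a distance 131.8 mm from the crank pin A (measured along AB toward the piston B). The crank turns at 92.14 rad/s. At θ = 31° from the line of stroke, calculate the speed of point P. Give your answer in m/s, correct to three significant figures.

ω = 92.14 rad/s.  Crank-pin speed |V_A| = rω = 3.5566 m/s, perpendicular to OA.
Rod angle: sinφ = −(r/L) sinθ ⇒ φ = -6.756°; ω_rod = −rω cosθ/√(L²−r²sin²θ) = -18.165 rad/s.
V_P = V_A + ω_rod × AP, with AP = 0.1318 m along the rod.
Components: V_Px = −rω sinθ − a·ω_rod·sinφ = -2.1134 m/s;  V_Py = rω cosθ + a·ω_rod·cosφ = +0.67105 m/s.
|V_P| = √(V_Px² + V_Py²) = 2.2174 m/s.

2.22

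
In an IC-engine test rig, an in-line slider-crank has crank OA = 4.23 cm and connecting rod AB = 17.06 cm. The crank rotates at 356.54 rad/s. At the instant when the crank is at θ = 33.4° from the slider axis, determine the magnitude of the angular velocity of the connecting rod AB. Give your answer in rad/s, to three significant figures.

ω = 356.5 rad/s
The rod makes angle φ with the slider axis where L sinφ = r sinθ; differentiating, L cosφ·φ̇ = r ω cosθ.
L cosφ = √(L² − r² sin²θ) = 0.169 m.
|ω_rod| = r ω |cosθ| / √(L² − r² sin²θ) = 0.0423·356.5·0.83485/0.169 = 74.501 rad/s.

74.5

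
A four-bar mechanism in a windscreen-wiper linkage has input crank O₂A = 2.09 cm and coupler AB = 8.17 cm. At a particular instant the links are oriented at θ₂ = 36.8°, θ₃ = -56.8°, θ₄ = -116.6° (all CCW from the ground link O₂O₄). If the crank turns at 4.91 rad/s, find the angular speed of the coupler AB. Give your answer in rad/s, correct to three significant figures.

ω₂ = 4.91 rad/s
Differentiating the loop-closure r₂e^{iθ₂}+r₃e^{iθ₃}=r₁+r₄e^{iθ₄} gives r₂ω₂e^{iθ₂}+r₃ω₃e^{iθ₃}=r₄ω₄e^{iθ₄}.
Eliminating the other unknown: ω₃ = r₂ω₂ sin(θ₄−θ₂) / [r₃ sin(θ₃−θ₄)].
Numerator sine = -0.44776; denominator sine = +0.86427.
Result = 0.0209·4.91·(-0.44776) / (0.0817·(+0.86427)) = -0.65073 rad/s; magnitude 0.65073 rad/s.

0.651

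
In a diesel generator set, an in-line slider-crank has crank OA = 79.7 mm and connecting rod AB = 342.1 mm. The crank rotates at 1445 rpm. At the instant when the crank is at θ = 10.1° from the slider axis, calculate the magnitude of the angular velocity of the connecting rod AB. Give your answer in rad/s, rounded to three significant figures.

34.7

ω = 151.3 rad/s (converted from 1445 rpm).
The rod makes angle φ with the slider axis where L sinφ = r sinθ; differentiating, L cosφ·φ̇ = r ω cosθ.
L cosφ = √(L² − r² sin²θ) = 0.34181 m.
|ω_rod| = r ω |cosθ| / √(L² − r² sin²θ) = 0.0797·151.3·0.98450/0.34181 = 34.736 rad/s.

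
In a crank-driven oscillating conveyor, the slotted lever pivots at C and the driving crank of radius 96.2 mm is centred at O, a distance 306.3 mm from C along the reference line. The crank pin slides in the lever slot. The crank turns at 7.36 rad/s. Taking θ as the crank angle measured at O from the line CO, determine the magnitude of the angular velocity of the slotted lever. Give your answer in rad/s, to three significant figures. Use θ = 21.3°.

1.71

ω = 7.36 rad/s
Crank pin A relative to C: A = (d + r cosθ, r sinθ); lever angle φ = atan2(r sinθ, d + r cosθ).
Differentiating tanφ: φ̇ = rω(d cosθ + r)/(d² + r² + 2dr cosθ).
d² + r² + 2dr cosθ = |CA|² = 0.157981 m²;  d cosθ + r = +0.38158 m.
|ω_lever| = |0.0962·7.36·+0.38158| / 0.157981 = 1.7101 rad/s.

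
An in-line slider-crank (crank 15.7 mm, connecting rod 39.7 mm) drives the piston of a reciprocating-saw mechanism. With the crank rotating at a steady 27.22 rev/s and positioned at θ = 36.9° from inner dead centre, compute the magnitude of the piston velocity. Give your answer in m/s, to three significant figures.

ω = 2π·27.2 = 171 rad/s
For an in-line slider-crank, x = r cosθ + √(L² − r² sin²θ), so v = −rω sinθ·[1 + r cosθ/√(L² − r² sin²θ)].
With r = 0.0157 m, L = 0.0397 m, θ = 36.9°: √(L² − r² sin²θ) = 0.038565 m.
v = −0.0157·171·0.60042·[1 + 0.0157·0.79968/0.038565] = -2.1371 m/s.
|v| = 2.1371 m/s.

2.14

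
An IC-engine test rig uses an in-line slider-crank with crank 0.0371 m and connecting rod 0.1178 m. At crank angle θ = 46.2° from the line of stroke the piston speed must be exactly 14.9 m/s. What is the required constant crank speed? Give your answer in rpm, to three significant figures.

For an in-line slider-crank, |v_piston| = rω|sinθ|·[1 + r cosθ/√(L² − r² sin²θ)].
With r = 0.0371 m, L = 0.1178 m, θ = 46.2°: the bracketed kinematic factor |dx/dθ| = 0.032771 m.
ω = v/|dx/dθ| = 14.9/0.032771 = 454.67 rad/s.
N = 60ω/(2π) = 4341.8 rpm.

4340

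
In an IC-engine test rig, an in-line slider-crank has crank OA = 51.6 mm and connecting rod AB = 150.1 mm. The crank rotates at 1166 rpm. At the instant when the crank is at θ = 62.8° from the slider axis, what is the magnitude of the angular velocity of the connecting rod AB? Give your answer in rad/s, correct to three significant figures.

20.2

ω = 122.1 rad/s (converted from 1166 rpm).
The rod makes angle φ with the slider axis where L sinφ = r sinθ; differentiating, L cosφ·φ̇ = r ω cosθ.
L cosφ = √(L² − r² sin²θ) = 0.14291 m.
|ω_rod| = r ω |cosθ| / √(L² − r² sin²θ) = 0.0516·122.1·0.45710/0.14291 = 20.152 rad/s.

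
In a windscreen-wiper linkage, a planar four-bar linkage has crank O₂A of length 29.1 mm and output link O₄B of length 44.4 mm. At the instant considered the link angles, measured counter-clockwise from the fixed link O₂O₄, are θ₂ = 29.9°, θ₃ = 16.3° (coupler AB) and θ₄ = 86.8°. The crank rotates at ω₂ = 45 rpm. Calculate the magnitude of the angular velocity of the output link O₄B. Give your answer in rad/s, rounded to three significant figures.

0.770

ω₂ = 4.712 rad/s (from 45 rpm).
Differentiating the loop-closure r₂e^{iθ₂}+r₃e^{iθ₃}=r₁+r₄e^{iθ₄} gives r₂ω₂e^{iθ₂}+r₃ω₃e^{iθ₃}=r₄ω₄e^{iθ₄}.
Eliminating the other unknown: ω₄ = r₂ω₂ sin(θ₂−θ₃) / [r₄ sin(θ₄−θ₃)].
Numerator sine = +0.23514; denominator sine = +0.94264.
Result = 0.0291·4.712·(+0.23514) / (0.0444·(+0.94264)) = +0.77043 rad/s; magnitude 0.77043 rad/s.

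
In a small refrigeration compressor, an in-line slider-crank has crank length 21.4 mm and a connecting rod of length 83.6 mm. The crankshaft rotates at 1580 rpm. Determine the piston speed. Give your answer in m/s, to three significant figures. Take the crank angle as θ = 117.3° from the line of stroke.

2.77

ω = 2π·1580/60 = 165.5 rad/s
For an in-line slider-crank, x = r cosθ + √(L² − r² sin²θ), so v = −rω sinθ·[1 + r cosθ/√(L² − r² sin²θ)].
With r = 0.0214 m, L = 0.0836 m, θ = 117.3°: √(L² − r² sin²θ) = 0.081408 m.
v = −0.0214·165.5·0.88862·[1 + 0.0214·-0.45865/0.081408] = -2.7671 m/s.
|v| = 2.7671 m/s.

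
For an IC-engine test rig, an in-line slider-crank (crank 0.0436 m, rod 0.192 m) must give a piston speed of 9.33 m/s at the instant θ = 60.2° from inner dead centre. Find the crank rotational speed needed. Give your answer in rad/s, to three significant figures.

221

For an in-line slider-crank, |v_piston| = rω|sinθ|·[1 + r cosθ/√(L² − r² sin²θ)].
With r = 0.0436 m, L = 0.192 m, θ = 60.2°: the bracketed kinematic factor |dx/dθ| = 0.04219 m.
ω = v/|dx/dθ| = 9.33/0.04219 = 221.14 rad/s.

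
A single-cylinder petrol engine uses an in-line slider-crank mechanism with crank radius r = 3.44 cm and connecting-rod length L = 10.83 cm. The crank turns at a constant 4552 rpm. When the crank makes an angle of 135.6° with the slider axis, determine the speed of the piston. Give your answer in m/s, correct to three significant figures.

ω = 2π·4552/60 = 476.7 rad/s
For an in-line slider-crank, x = r cosθ + √(L² − r² sin²θ), so v = −rω sinθ·[1 + r cosθ/√(L² − r² sin²θ)].
With r = 0.0344 m, L = 0.1083 m, θ = 135.6°: √(L² − r² sin²θ) = 0.10559 m.
v = −0.0344·476.7·0.69966·[1 + 0.0344·-0.71447/0.10559] = -8.8025 m/s.
|v| = 8.8025 m/s.

8.80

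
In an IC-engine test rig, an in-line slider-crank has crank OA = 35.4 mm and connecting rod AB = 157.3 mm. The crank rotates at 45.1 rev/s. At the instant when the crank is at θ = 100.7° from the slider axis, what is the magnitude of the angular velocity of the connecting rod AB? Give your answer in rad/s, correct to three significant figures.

ω = 283.4 rad/s (converted from 45.1 rev/s).
The rod makes angle φ with the slider axis where L sinφ = r sinθ; differentiating, L cosφ·φ̇ = r ω cosθ.
L cosφ = √(L² − r² sin²θ) = 0.15341 m.
|ω_rod| = r ω |cosθ| / √(L² − r² sin²θ) = 0.0354·283.4·0.18567/0.15341 = 12.141 rad/s.

12.1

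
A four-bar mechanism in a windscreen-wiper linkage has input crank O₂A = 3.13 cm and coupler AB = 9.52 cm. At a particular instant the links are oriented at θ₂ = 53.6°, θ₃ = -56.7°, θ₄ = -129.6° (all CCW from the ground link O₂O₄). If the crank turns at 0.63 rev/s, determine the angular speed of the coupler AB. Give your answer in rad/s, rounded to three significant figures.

ω₂ = 3.958 rad/s (from 0.63 rev/s).
Differentiating the loop-closure r₂e^{iθ₂}+r₃e^{iθ₃}=r₁+r₄e^{iθ₄} gives r₂ω₂e^{iθ₂}+r₃ω₃e^{iθ₃}=r₄ω₄e^{iθ₄}.
Eliminating the other unknown: ω₃ = r₂ω₂ sin(θ₄−θ₂) / [r₃ sin(θ₃−θ₄)].
Numerator sine = +0.05582; denominator sine = +0.95579.
Result = 0.0313·3.958·(+0.05582) / (0.0952·(+0.95579)) = +0.076009 rad/s; magnitude 0.076009 rad/s.

0.0760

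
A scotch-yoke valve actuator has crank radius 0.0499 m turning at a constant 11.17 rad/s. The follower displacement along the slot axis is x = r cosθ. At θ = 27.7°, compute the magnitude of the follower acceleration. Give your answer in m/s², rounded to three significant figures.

ω = 11.17 rad/s
x = r cosθ ⇒ ẍ = −rω² cosθ (ω constant).
|a| = rω²|cosθ| = 0.0499·(11.17)²·|cos 27.7°| = 5.5124 m/s².

5.51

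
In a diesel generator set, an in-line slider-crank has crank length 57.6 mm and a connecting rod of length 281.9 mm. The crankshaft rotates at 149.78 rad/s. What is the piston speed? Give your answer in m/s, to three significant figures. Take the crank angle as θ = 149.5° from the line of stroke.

ω = 149.8 rad/s
For an in-line slider-crank, x = r cosθ + √(L² − r² sin²θ), so v = −rω sinθ·[1 + r cosθ/√(L² − r² sin²θ)].
With r = 0.0576 m, L = 0.2819 m, θ = 149.5°: √(L² − r² sin²θ) = 0.28038 m.
v = −0.0576·149.8·0.50754·[1 + 0.0576·-0.86163/0.28038] = -3.6036 m/s.
|v| = 3.6036 m/s.

3.60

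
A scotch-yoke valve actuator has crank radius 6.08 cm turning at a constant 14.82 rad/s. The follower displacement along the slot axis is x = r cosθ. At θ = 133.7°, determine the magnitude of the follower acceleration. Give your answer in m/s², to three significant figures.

ω = 14.82 rad/s
x = r cosθ ⇒ ẍ = −rω² cosθ (ω constant).
|a| = rω²|cosθ| = 0.0608·(14.82)²·|cos 133.7°| = 9.2258 m/s².

9.23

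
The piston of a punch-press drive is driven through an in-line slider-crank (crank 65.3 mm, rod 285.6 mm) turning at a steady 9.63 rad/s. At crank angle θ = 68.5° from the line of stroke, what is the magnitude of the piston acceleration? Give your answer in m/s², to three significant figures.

1.19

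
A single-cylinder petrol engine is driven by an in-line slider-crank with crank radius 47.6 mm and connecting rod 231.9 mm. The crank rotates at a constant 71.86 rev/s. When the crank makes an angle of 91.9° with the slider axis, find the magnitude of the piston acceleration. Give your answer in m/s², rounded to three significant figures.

2350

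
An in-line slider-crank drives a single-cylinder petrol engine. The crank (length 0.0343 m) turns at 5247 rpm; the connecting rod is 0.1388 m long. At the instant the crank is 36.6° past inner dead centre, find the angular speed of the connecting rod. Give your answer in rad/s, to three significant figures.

110

ω = 549.5 rad/s (converted from 5247 rpm).
The rod makes angle φ with the slider axis where L sinφ = r sinθ; differentiating, L cosφ·φ̇ = r ω cosθ.
L cosφ = √(L² − r² sin²θ) = 0.13729 m.
|ω_rod| = r ω |cosθ| / √(L² − r² sin²θ) = 0.0343·549.5·0.80282/0.13729 = 110.21 rad/s.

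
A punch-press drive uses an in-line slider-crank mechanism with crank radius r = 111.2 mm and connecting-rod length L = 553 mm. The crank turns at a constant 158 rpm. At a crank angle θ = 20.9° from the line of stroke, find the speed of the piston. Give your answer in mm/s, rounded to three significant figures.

ω = 2π·158/60 = 16.55 rad/s
For an in-line slider-crank, x = r cosθ + √(L² − r² sin²θ), so v = −rω sinθ·[1 + r cosθ/√(L² − r² sin²θ)].
With r = 0.1112 m, L = 0.553 m, θ = 20.9°: √(L² − r² sin²θ) = 0.55158 m.
v = −0.1112·16.55·0.35674·[1 + 0.1112·0.93420/0.55158] = -0.77997 m/s.
|v| = 0.77997 m/s = 779.97 mm/s.

780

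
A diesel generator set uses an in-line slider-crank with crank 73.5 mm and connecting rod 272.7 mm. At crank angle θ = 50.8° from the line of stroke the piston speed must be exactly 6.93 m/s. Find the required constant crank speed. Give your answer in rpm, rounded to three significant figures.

For an in-line slider-crank, |v_piston| = rω|sinθ|·[1 + r cosθ/√(L² − r² sin²θ)].
With r = 0.0735 m, L = 0.2727 m, θ = 50.8°: the bracketed kinematic factor |dx/dθ| = 0.06688 m.
ω = v/|dx/dθ| = 6.93/0.06688 = 103.62 rad/s.
N = 60ω/(2π) = 989.48 rpm.

989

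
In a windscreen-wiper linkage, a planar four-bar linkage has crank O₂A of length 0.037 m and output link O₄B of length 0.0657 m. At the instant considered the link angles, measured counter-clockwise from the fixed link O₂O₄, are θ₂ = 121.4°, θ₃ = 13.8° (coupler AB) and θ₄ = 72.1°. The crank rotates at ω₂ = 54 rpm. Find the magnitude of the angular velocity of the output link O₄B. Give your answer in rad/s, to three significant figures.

3.57

ω₂ = 5.655 rad/s (from 54 rpm).
Differentiating the loop-closure r₂e^{iθ₂}+r₃e^{iθ₃}=r₁+r₄e^{iθ₄} gives r₂ω₂e^{iθ₂}+r₃ω₃e^{iθ₃}=r₄ω₄e^{iθ₄}.
Eliminating the other unknown: ω₄ = r₂ω₂ sin(θ₂−θ₃) / [r₄ sin(θ₄−θ₃)].
Numerator sine = +0.95319; denominator sine = +0.85081.
Result = 0.037·5.655·(+0.95319) / (0.0657·(+0.85081)) = +3.5678 rad/s; magnitude 3.5678 rad/s.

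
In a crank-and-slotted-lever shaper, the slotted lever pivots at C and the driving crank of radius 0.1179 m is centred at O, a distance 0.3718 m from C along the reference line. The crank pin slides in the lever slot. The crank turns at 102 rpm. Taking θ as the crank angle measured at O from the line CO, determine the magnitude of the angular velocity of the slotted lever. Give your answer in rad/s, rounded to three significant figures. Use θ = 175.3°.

4.91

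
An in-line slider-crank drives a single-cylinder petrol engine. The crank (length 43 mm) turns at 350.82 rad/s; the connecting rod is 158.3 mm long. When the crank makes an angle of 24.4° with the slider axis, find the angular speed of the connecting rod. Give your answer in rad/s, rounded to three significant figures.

ω = 350.8 rad/s
The rod makes angle φ with the slider axis where L sinφ = r sinθ; differentiating, L cosφ·φ̇ = r ω cosθ.
L cosφ = √(L² − r² sin²θ) = 0.1573 m.
|ω_rod| = r ω |cosθ| / √(L² − r² sin²θ) = 0.043·350.8·0.91068/0.1573 = 87.336 rad/s.

87.3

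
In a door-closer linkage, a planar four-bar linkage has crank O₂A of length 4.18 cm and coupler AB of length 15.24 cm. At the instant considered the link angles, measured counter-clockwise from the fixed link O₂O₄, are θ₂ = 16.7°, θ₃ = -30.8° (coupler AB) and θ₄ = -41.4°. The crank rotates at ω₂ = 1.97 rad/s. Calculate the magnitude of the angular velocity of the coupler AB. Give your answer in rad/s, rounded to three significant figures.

2.49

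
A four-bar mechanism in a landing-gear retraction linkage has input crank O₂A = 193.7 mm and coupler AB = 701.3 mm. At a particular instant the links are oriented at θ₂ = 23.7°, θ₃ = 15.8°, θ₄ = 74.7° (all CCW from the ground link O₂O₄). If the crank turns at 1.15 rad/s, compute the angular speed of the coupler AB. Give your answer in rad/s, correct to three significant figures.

0.288

ω₂ = 1.15 rad/s
Differentiating the loop-closure r₂e^{iθ₂}+r₃e^{iθ₃}=r₁+r₄e^{iθ₄} gives r₂ω₂e^{iθ₂}+r₃ω₃e^{iθ₃}=r₄ω₄e^{iθ₄}.
Eliminating the other unknown: ω₃ = r₂ω₂ sin(θ₄−θ₂) / [r₃ sin(θ₃−θ₄)].
Numerator sine = +0.77715; denominator sine = -0.85627.
Result = 0.1937·1.15·(+0.77715) / (0.7013·(-0.85627)) = -0.28828 rad/s; magnitude 0.28828 rad/s.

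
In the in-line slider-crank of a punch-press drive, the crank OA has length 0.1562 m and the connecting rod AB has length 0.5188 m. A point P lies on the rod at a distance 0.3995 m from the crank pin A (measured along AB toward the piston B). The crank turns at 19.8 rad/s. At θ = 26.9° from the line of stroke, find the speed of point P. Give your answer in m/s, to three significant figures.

ω = 19.8 rad/s.  Crank-pin speed |V_A| = rω = 3.0928 m/s, perpendicular to OA.
Rod angle: sinφ = −(r/L) sinθ ⇒ φ = -7.829°; ω_rod = −rω cosθ/√(L²−r²sin²θ) = -5.3664 rad/s.
V_P = V_A + ω_rod × AP, with AP = 0.3995 m along the rod.
Components: V_Px = −rω sinθ − a·ω_rod·sinφ = -1.6913 m/s;  V_Py = rω cosθ + a·ω_rod·cosφ = +0.63424 m/s.
|V_P| = √(V_Px² + V_Py²) = 1.8063 m/s.

1.81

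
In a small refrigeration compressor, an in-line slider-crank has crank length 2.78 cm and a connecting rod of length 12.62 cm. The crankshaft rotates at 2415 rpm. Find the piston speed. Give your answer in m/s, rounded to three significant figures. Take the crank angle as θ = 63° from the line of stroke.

ω = 2π·2415/60 = 252.9 rad/s
For an in-line slider-crank, x = r cosθ + √(L² − r² sin²θ), so v = −rω sinθ·[1 + r cosθ/√(L² − r² sin²θ)].
With r = 0.0278 m, L = 0.1262 m, θ = 63°: √(L² − r² sin²θ) = 0.12375 m.
v = −0.0278·252.9·0.89101·[1 + 0.0278·0.45399/0.12375] = -6.9032 m/s.
|v| = 6.9032 m/s.

6.90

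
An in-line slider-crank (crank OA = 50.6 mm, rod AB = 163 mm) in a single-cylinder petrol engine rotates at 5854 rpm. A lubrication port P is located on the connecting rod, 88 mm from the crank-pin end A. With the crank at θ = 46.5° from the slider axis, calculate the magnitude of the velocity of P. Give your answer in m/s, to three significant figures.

27.0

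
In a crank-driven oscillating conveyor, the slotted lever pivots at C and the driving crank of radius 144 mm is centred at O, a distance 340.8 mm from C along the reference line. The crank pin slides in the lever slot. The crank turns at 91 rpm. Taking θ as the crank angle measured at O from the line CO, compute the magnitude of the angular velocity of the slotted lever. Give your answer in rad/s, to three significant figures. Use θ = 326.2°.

ω = 9.529 rad/s (from 91 rpm).
Crank pin A relative to C: A = (d + r cosθ, r sinθ); lever angle φ = atan2(r sinθ, d + r cosθ).
Differentiating tanφ: φ̇ = rω(d cosθ + r)/(d² + r² + 2dr cosθ).
d² + r² + 2dr cosθ = |CA|² = 0.218442 m²;  d cosθ + r = +0.4272 m.
|ω_lever| = |0.144·9.529·+0.4272| / 0.218442 = 2.6837 rad/s.

2.68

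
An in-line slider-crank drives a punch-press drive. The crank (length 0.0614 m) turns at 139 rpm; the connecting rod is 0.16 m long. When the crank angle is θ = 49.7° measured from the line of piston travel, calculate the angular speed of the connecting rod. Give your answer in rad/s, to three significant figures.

3.78

ω = 14.56 rad/s (converted from 139 rpm).
The rod makes angle φ with the slider axis where L sinφ = r sinθ; differentiating, L cosφ·φ̇ = r ω cosθ.
L cosφ = √(L² − r² sin²θ) = 0.15299 m.
|ω_rod| = r ω |cosθ| / √(L² − r² sin²θ) = 0.0614·14.56·0.64679/0.15299 = 3.7783 rad/s.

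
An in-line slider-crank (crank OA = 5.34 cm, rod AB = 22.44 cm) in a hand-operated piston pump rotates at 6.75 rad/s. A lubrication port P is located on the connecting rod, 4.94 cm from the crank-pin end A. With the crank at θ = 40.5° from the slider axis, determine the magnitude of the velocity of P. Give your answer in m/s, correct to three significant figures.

0.324

ω = 6.75 rad/s.  Crank-pin speed |V_A| = rω = 0.36045 m/s, perpendicular to OA.
Rod angle: sinφ = −(r/L) sinθ ⇒ φ = -8.891°; ω_rod = −rω cosθ/√(L²−r²sin²θ) = -1.2363 rad/s.
V_P = V_A + ω_rod × AP, with AP = 0.0494 m along the rod.
Components: V_Px = −rω sinθ − a·ω_rod·sinφ = -0.24353 m/s;  V_Py = rω cosθ + a·ω_rod·cosφ = +0.21375 m/s.
|V_P| = √(V_Px² + V_Py²) = 0.32403 m/s.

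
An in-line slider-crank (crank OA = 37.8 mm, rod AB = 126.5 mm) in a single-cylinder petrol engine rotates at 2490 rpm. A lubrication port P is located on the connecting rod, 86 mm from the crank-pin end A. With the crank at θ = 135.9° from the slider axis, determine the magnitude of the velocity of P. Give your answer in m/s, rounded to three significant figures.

ω = 260.8 rad/s.  Crank-pin speed |V_A| = rω = 9.8564 m/s, perpendicular to OA.
Rod angle: sinφ = −(r/L) sinθ ⇒ φ = -12.002°; ω_rod = −rω cosθ/√(L²−r²sin²θ) = +57.204 rad/s.
V_P = V_A + ω_rod × AP, with AP = 0.086 m along the rod.
Components: V_Px = −rω sinθ − a·ω_rod·sinφ = -5.8362 m/s;  V_Py = rω cosθ + a·ω_rod·cosφ = -2.2661 m/s.
|V_P| = √(V_Px² + V_Py²) = 6.2607 m/s.

6.26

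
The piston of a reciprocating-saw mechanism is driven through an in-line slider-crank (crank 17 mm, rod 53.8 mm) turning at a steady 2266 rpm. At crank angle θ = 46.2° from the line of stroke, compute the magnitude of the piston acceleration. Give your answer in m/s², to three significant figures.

ω = 2π·2266/60 = 237.3 rad/s
x(θ) = r cosθ + √(L² − r² sin²θ); with ω constant, a = ω²·d²x/dθ².
d²x/dθ² = −r cosθ − r²(cos2θ)/√u − r⁴ sin²2θ/(4u^{3/2}),  u = L² − r² sin²θ = 0.00274389 m².
Substituting r = 0.017 m, L = 0.0538 m, θ = 46.2°: d²x/dθ² = -0.01168 m.
a = ω²·d²x/dθ² = (237.3)²·(-0.01168) = -657.71 m/s²;  |a| = 657.71 m/s².

658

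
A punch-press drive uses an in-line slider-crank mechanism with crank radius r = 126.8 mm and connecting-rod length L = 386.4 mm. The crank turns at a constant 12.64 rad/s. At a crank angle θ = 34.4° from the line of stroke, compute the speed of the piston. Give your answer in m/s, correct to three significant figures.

ω = 12.64 rad/s
For an in-line slider-crank, x = r cosθ + √(L² − r² sin²θ), so v = −rω sinθ·[1 + r cosθ/√(L² − r² sin²θ)].
With r = 0.1268 m, L = 0.3864 m, θ = 34.4°: √(L² − r² sin²θ) = 0.3797 m.
v = −0.1268·12.64·0.56497·[1 + 0.1268·0.82511/0.3797] = -1.155 m/s.
|v| = 1.155 m/s.

1.16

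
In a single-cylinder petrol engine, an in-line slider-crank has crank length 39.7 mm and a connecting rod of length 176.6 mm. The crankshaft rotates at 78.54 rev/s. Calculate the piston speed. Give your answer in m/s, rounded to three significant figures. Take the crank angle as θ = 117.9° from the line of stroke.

ω = 2π·78.5 = 493.5 rad/s
For an in-line slider-crank, x = r cosθ + √(L² − r² sin²θ), so v = −rω sinθ·[1 + r cosθ/√(L² − r² sin²θ)].
With r = 0.0397 m, L = 0.1766 m, θ = 117.9°: √(L² − r² sin²θ) = 0.17308 m.
v = −0.0397·493.5·0.88377·[1 + 0.0397·-0.46793/0.17308] = -15.456 m/s.
|v| = 15.456 m/s.

15.5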